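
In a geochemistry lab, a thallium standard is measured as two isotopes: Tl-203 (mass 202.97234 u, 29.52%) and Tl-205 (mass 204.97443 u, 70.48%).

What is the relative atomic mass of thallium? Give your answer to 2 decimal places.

Average mass = Σ (abundance × isotope mass) = 0.2952 × 202.97234 + 0.7048 × 204.97443
= 59.917435 + 144.465978 = 204.383413 u

204.38 u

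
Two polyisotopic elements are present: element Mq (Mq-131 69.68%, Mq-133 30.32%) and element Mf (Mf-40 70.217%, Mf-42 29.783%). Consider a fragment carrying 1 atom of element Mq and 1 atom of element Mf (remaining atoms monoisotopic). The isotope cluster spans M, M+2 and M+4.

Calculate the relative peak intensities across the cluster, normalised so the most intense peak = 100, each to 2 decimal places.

100.00 : 85.93 : 18.46

Element Mq pattern (n=1): 0.6968 : 0.3032
Element Mf pattern (n=1): 0.70217 : 0.29783
Convolve the two distributions (both contribute in 2-u steps):
  M: 0.6968×0.70217 = 0.489272
  M+2: 0.6968×0.29783 + 0.3032×0.70217 = 0.420426
  M+4: 0.3032×0.29783 = 0.090302
Scale to base peak (0.489272) = 100: 100.00 : 85.93 : 18.46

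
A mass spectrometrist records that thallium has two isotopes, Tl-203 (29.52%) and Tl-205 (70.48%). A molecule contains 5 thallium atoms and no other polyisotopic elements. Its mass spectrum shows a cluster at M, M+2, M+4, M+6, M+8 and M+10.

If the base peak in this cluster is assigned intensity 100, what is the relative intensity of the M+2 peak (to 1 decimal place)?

7.3

Binomial terms of (0.2952 + 0.7048)^5: M 0.0022, M+2 0.0268, M+4 0.1278, M+6 0.3051, M+8 0.3642, M+10 0.1739 → M+8 is the base peak.
P(M+8) = C(5,4) × 0.2952^1 × 0.7048^4 = 5 × 0.2952 × 0.24675365 = 0.364208 (base)
P(M+2) = C(5,1) × 0.2952^4 × 0.7048^1 = 5 × 0.00759391 × 0.7048 = 0.026761
Relative intensity = 0.026761 / 0.364208 × 100 = 7.3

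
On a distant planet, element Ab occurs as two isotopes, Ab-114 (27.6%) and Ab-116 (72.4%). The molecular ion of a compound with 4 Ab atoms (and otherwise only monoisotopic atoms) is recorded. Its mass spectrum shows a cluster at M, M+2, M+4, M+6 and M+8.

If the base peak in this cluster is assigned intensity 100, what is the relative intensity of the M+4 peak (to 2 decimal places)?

57.18

(0.276 + 0.724)^4 gives M 0.0058, M+2 0.0609, M+4 0.2396, M+6 0.4190, M+8 0.2748; the largest is M+6.
P(M+6) = C(4,3) × 0.276^1 × 0.724^3 = 4 × 0.2760 × 0.37950342 = 0.418972 (base)
P(M+4) = C(4,2) × 0.276^2 × 0.724^2 = 6 × 0.076176 × 0.524176 = 0.239578
Relative intensity = 0.239578 / 0.418972 × 100 = 57.18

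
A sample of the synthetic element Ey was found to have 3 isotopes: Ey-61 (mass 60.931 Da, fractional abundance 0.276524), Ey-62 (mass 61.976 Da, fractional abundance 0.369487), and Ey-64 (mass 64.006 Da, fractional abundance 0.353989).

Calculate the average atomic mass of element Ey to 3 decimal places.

62.406 Da

Weight each isotope mass by its fractional abundance: 0.276524 × 60.931 + 0.369487 × 61.976 + 0.353989 × 64.006
= 16.8489 + 22.8993 + 22.6574 = 62.4056 Da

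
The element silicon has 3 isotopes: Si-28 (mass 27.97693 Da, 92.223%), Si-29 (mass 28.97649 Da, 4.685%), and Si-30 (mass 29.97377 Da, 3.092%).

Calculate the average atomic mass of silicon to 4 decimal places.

Weight each isotope mass by its fractional abundance: 0.92223 × 27.97693 + 0.04685 × 28.97649 + 0.03092 × 29.97377
= 25.801164 + 1.357549 + 0.926789 = 28.085502 Da

28.0855 Da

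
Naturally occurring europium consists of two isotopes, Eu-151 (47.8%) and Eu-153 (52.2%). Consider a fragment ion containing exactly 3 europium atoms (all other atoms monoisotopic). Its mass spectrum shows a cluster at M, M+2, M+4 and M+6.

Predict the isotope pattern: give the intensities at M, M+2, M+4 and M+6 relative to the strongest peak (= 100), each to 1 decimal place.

28.0 : 91.6 : 100.0 : 36.4

The 3 Eu atoms are independent, so intensities follow the terms of (0.478 + 0.522)^3.
P(M) = 0.478^3 = 0.109215
P(M+2) = 3 × 0.478^2 × 0.522^1 = 0.357806
P(M+4) = 3 × 0.478^1 × 0.522^2 = 0.390742
P(M+6) = 0.522^3 = 0.142237
The M+4 peak is largest (0.390742); scaling to 100 gives 28.0 : 91.6 : 100.0 : 36.4.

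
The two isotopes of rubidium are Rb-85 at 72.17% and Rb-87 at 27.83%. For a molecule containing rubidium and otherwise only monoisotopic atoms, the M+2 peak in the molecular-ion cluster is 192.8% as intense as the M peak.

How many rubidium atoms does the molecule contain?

With n Rb atoms, P(M+2)/P(M) = C(n,1)·p^(n−1)q / p^n = n·q/p = n · 0.2783/0.7217.
n = 1.928 × 0.7217/0.2783 = 5.00 ≈ 5

5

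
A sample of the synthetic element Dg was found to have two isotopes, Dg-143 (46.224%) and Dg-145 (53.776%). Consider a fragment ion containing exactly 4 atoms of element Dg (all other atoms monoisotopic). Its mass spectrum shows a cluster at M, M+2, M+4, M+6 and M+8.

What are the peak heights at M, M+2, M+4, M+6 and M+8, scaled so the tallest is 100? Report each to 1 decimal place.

12.3 : 57.3 : 100.0 : 77.6 : 22.6

The 4 Dg atoms are independent, so intensities follow the terms of (0.46224 + 0.53776)^4.
P(M) = 0.46224^4 = 0.045653
P(M+2) = 4 × 0.46224^3 × 0.53776^1 = 0.212447
P(M+4) = 6 × 0.46224^2 × 0.53776^2 = 0.370735
P(M+6) = 4 × 0.46224^1 × 0.53776^3 = 0.287537
P(M+8) = 0.53776^4 = 0.083628
The M+4 peak is largest (0.370735); scaling to 100 gives 12.3 : 57.3 : 100.0 : 77.6 : 22.6.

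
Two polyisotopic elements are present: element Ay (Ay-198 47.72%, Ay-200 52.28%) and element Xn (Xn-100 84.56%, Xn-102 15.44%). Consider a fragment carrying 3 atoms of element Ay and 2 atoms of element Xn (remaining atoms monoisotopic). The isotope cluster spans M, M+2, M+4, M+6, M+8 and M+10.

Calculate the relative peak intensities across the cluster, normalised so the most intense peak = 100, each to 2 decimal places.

Element Ay pattern (n=3): 0.10866791 : 0.3571558 : 0.39128468 : 0.14289161
Element Xn pattern (n=2): 0.71503936 : 0.26112128 : 0.02383936
Convolve the two distributions (both contribute in 2-u steps):
  M: 0.10866791×0.71503936 = 0.077702
  M+2: 0.10866791×0.26112128 + 0.3571558×0.71503936 = 0.283756
  M+4: 0.10866791×0.02383936 + 0.3571558×0.26112128 + 0.39128468×0.71503936 = 0.375636
  M+6: 0.3571558×0.02383936 + 0.39128468×0.26112128 + 0.14289161×0.71503936 = 0.212860
  M+8: 0.39128468×0.02383936 + 0.14289161×0.26112128 = 0.046640
  M+10: 0.14289161×0.02383936 = 0.003406
Scale to base peak (0.375636) = 100: 20.69 : 75.54 : 100.00 : 56.67 : 12.42 : 0.91

20.69 : 75.54 : 100.00 : 56.67 : 12.42 : 0.91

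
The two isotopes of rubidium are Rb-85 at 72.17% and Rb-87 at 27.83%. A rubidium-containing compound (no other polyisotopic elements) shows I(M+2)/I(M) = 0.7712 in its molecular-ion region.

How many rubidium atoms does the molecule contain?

2

For n independent Rb atoms, I(M+2)/I(M) = n · (abundance Rb-87) / (abundance Rb-85) = n · 0.2783/0.7217.
n = 0.7712 × 0.7217/0.2783 = 2.00 ≈ 2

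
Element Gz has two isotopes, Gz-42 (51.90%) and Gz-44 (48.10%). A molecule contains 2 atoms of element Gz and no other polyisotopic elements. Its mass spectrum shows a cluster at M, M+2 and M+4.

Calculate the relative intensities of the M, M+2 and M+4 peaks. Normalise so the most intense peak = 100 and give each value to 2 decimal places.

Each Gz atom is independently Gz-42 (p = 0.5190) or Gz-44 (q = 0.4810); the cluster is the binomial expansion (p + q)^2.
P(M) = 0.5190^2 = 0.269361
P(M+2) = 2 × 0.5190^1 × 0.4810^1 = 0.499278
P(M+4) = 0.4810^2 = 0.231361
The M+2 peak is largest (0.499278); scaling to 100 gives 53.95 : 100.00 : 46.34.

53.95 : 100.00 : 46.34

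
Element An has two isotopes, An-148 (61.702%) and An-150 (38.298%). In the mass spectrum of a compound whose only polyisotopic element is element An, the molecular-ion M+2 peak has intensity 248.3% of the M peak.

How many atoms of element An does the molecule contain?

4

With n An atoms, P(M+2)/P(M) = C(n,1)·p^(n−1)q / p^n = n·q/p = n · 0.38298/0.61702.
n = 2.483 × 0.61702/0.38298 = 4.00 ≈ 4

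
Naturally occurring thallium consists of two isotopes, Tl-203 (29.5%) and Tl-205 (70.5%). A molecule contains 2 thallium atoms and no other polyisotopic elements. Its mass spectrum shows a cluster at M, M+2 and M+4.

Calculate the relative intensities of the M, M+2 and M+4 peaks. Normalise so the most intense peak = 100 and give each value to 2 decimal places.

The 2 Tl atoms are independent, so intensities follow the terms of (0.295 + 0.705)^2.
P(M) = 0.295^2 = 0.087025
P(M+2) = 2 × 0.295^1 × 0.705^1 = 0.415950
P(M+4) = 0.705^2 = 0.497025
The M+4 peak is largest (0.497025); scaling to 100 gives 17.51 : 83.69 : 100.00.

17.51 : 83.69 : 100.00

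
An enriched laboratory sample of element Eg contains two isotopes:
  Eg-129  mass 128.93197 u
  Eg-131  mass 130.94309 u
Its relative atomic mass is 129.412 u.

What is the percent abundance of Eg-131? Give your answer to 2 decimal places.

With x = fraction of Eg-129 (so Eg-131 is 1 − x):
128.93197·x + 130.94309·(1 − x) = 129.412
(128.93197 − 130.94309)·x = 129.412 − 130.94309
x = -1.53109 / -2.01112 = 0.76131 → 76.13% Eg-129, 23.87% Eg-131.

23.87%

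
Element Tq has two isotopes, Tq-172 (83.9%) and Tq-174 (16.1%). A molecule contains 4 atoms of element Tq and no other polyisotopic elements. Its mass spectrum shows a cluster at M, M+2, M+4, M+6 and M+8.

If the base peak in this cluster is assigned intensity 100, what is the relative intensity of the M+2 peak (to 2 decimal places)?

Binomial terms of (0.839 + 0.161)^4: M 0.4955, M+2 0.3803, M+4 0.1095, M+6 0.0140, M+8 0.0007 → M is the base peak.
P(M) = C(4,0) × 0.839^4 × 0.161^0 = 1 × 0.49550477 × 1.0000 = 0.495505 (base)
P(M+2) = C(4,1) × 0.839^3 × 0.161^1 = 4 × 0.59058972 × 0.1610 = 0.380340
Relative intensity = 0.380340 / 0.495505 × 100 = 76.76

76.76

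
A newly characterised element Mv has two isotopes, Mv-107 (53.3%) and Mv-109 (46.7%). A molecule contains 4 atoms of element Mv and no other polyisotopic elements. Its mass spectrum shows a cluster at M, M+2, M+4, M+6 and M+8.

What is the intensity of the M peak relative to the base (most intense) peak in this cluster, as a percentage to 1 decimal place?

Binomial terms of (0.533 + 0.467)^4: M 0.0807, M+2 0.2829, M+4 0.3717, M+6 0.2171, M+8 0.0476 → M+4 is the base peak.
P(M+4) = C(4,2) × 0.533^2 × 0.467^2 = 6 × 0.284089 × 0.218089 = 0.371740 (base)
P(M) = C(4,0) × 0.533^4 × 0.467^0 = 1 × 0.08070656 × 1.0000 = 0.080707
Relative intensity = 0.080707 / 0.371740 × 100 = 21.7

21.7%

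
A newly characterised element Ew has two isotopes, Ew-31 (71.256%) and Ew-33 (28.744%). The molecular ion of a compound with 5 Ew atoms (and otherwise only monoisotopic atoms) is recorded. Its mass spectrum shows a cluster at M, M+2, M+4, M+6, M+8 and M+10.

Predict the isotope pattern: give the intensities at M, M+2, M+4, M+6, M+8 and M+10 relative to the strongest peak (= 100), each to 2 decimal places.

Each Ew atom is independently Ew-31 (p = 0.71256) or Ew-33 (q = 0.28744); the cluster is the binomial expansion (p + q)^5.
P(M) = 0.71256^5 = 0.183699
P(M+2) = 5 × 0.71256^4 × 0.28744^1 = 0.370513
P(M+4) = 10 × 0.71256^3 × 0.28744^2 = 0.298923
P(M+6) = 10 × 0.71256^2 × 0.28744^3 = 0.120583
P(M+8) = 5 × 0.71256^1 × 0.28744^4 = 0.024321
P(M+10) = 0.28744^5 = 0.001962
The M+2 peak is largest (0.370513); scaling to 100 gives 49.58 : 100.00 : 80.68 : 32.54 : 6.56 : 0.53.

49.58 : 100.00 : 80.68 : 32.54 : 6.56 : 0.53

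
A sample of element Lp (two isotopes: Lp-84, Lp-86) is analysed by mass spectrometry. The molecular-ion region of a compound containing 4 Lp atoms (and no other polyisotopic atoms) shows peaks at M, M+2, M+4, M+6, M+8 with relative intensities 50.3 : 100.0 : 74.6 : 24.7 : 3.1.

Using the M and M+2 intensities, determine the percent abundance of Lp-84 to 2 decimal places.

Write p for the Lp-84 fraction. I(M+2)/I(M) = [C(4,1)·p^3·(1−p)] / p^4 = 4·(1−p)/p = 100.0/50.3 = 1.9881
(1−p)/p = 1.9881/4 = 0.4970  ⇒  p = 1/(1 + 0.4970) = 0.6680
Lp-84: 66.80%, Lp-86: 33.20%.

66.80%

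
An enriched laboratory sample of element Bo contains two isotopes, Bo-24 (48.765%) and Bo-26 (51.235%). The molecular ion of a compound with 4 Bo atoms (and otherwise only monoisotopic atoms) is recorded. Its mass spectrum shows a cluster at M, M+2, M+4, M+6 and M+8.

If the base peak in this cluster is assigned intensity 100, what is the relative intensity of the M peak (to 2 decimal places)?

Term probabilities: M 0.0566, M+2 0.2377, M+4 0.3745, M+6 0.2623, M+8 0.0689. Base peak = M+4.
P(M+4) = C(4,2) × 0.48765^2 × 0.51235^2 = 6 × 0.23780252 × 0.26250252 = 0.374543 (base)
P(M) = C(4,0) × 0.48765^4 × 0.51235^0 = 1 × 0.05655004 × 1.0000 = 0.056550
Relative intensity = 0.056550 / 0.374543 × 100 = 15.10

15.10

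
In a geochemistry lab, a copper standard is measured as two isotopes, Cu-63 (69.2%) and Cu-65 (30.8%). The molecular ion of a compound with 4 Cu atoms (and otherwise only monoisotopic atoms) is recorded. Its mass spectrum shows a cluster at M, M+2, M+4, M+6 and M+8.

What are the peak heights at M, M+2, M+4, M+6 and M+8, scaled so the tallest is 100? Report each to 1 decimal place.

56.2 : 100.0 : 66.8 : 19.8 : 2.2

Each Cu atom is independently Cu-63 (p = 0.692) or Cu-65 (q = 0.308); the cluster is the binomial expansion (p + q)^4.
P(M) = 0.692^4 = 0.229311
P(M+2) = 4 × 0.692^3 × 0.308^1 = 0.408253
P(M+4) = 6 × 0.692^2 × 0.308^2 = 0.272562
P(M+6) = 4 × 0.692^1 × 0.308^3 = 0.080876
P(M+8) = 0.308^4 = 0.008999
The M+2 peak is largest (0.408253); scaling to 100 gives 56.2 : 100.0 : 66.8 : 19.8 : 2.2.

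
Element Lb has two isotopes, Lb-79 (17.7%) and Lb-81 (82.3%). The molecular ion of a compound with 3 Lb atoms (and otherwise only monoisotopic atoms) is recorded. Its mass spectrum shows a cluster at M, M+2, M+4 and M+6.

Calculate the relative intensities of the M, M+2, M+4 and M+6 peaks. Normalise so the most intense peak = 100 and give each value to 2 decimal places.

0.99 : 13.88 : 64.52 : 100.00

Expanding (0.177 + 0.823)^3:
P(M) = 0.177^3 = 0.005545
P(M+2) = 3 × 0.177^2 × 0.823^1 = 0.077351
P(M+4) = 3 × 0.177^1 × 0.823^2 = 0.359662
P(M+6) = 0.823^3 = 0.557442
The M+6 peak is largest (0.557442); scaling to 100 gives 0.99 : 13.88 : 64.52 : 100.00.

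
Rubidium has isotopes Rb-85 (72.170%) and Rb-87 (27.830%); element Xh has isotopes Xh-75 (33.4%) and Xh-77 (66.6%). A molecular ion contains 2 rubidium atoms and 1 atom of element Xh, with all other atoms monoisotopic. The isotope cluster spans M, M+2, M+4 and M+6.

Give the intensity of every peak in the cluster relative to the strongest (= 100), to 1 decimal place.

36.2 : 100.0 : 61.0 : 10.7

Rubidium pattern (n=2): 0.52085089 : 0.40169822 : 0.07745089
Element Xh pattern (n=1): 0.3340 : 0.6660
Convolve the two distributions (both contribute in 2-u steps):
  M: 0.52085089×0.3340 = 0.173964
  M+2: 0.52085089×0.6660 + 0.40169822×0.3340 = 0.481054
  M+4: 0.40169822×0.6660 + 0.07745089×0.3340 = 0.293400
  M+6: 0.07745089×0.6660 = 0.051582
Scale to base peak (0.481054) = 100: 36.2 : 100.0 : 61.0 : 10.7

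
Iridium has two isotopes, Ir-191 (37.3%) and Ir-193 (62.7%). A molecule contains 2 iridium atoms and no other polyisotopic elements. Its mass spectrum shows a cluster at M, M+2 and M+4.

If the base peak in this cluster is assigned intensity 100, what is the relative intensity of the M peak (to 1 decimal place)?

29.7

Binomial terms of (0.373 + 0.627)^2: M 0.1391, M+2 0.4677, M+4 0.3931 → M+2 is the base peak.
P(M+2) = C(2,1) × 0.373^1 × 0.627^1 = 2 × 0.3730 × 0.6270 = 0.467742 (base)
P(M) = C(2,0) × 0.373^2 × 0.627^0 = 1 × 0.139129 × 1.0000 = 0.139129
Relative intensity = 0.139129 / 0.467742 × 100 = 29.7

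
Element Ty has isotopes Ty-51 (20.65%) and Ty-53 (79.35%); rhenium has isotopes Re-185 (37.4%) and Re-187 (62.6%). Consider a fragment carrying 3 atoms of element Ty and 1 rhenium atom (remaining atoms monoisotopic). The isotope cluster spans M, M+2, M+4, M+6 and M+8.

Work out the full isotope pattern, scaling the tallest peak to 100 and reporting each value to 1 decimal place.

Element Ty pattern (n=3): 0.00880562 : 0.10150988 : 0.39006337 : 0.49962113
Rhenium pattern (n=1): 0.3740 : 0.6260
Convolve the two distributions (both contribute in 2-u steps):
  M: 0.00880562×0.3740 = 0.003293
  M+2: 0.00880562×0.6260 + 0.10150988×0.3740 = 0.043477
  M+4: 0.10150988×0.6260 + 0.39006337×0.3740 = 0.209429
  M+6: 0.39006337×0.6260 + 0.49962113×0.3740 = 0.431038
  M+8: 0.49962113×0.6260 = 0.312763
Scale to base peak (0.431038) = 100: 0.8 : 10.1 : 48.6 : 100.0 : 72.6

0.8 : 10.1 : 48.6 : 100.0 : 72.6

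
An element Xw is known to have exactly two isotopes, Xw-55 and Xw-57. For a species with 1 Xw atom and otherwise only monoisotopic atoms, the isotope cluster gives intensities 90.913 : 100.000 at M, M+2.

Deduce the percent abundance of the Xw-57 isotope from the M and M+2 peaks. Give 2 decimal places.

52.38%

Write p for the Xw-55 fraction. I(M+2)/I(M) = [C(1,1)·p^0·(1−p)] / p^1 = 1·(1−p)/p = 100.000/90.913 = 1.1000
(1−p)/p = 1.1000/1 = 1.1000  ⇒  p = 1/(1 + 1.1000) = 0.4762
Xw-55: 47.62%, Xw-57: 52.38%.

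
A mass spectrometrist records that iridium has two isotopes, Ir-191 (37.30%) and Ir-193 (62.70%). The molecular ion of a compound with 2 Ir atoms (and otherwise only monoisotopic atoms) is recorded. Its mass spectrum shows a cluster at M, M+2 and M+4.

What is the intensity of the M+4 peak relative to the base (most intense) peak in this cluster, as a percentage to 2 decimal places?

84.05%

Term probabilities: M 0.1391, M+2 0.4677, M+4 0.3931. Base peak = M+2.
P(M+2) = C(2,1) × 0.3730^1 × 0.6270^1 = 2 × 0.3730 × 0.6270 = 0.467742 (base)
P(M+4) = C(2,2) × 0.3730^0 × 0.6270^2 = 1 × 1.0000 × 0.393129 = 0.393129
Relative intensity = 0.393129 / 0.467742 × 100 = 84.05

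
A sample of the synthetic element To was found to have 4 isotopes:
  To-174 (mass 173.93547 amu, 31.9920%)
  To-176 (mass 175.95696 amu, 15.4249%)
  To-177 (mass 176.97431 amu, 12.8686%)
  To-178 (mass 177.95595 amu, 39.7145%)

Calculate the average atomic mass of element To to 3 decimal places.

176.235 amu

The abundance-weighted mean is 0.319920 × 173.93547 + 0.154249 × 175.95696 + 0.128686 × 176.97431 + 0.397145 × 177.95595
= 55.645436 + 27.141185 + 22.774116 + 70.674316 = 176.235053 amu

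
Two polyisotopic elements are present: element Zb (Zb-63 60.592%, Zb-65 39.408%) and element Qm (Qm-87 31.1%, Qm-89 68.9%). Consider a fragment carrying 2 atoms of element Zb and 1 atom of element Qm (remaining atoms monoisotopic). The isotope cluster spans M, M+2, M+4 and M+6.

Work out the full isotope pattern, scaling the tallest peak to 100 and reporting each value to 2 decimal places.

Element Zb pattern (n=2): 0.36713905 : 0.47756191 : 0.15529905
Element Qm pattern (n=1): 0.3110 : 0.6890
Convolve the two distributions (both contribute in 2-u steps):
  M: 0.36713905×0.3110 = 0.114180
  M+2: 0.36713905×0.6890 + 0.47756191×0.3110 = 0.401481
  M+4: 0.47756191×0.6890 + 0.15529905×0.3110 = 0.377338
  M+6: 0.15529905×0.6890 = 0.107001
Scale to base peak (0.401481) = 100: 28.44 : 100.00 : 93.99 : 26.65

28.44 : 100.00 : 93.99 : 26.65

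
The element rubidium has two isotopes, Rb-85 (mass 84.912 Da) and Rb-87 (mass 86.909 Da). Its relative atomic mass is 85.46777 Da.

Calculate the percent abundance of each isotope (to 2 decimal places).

Let x be the fractional abundance of Rb-85; then Rb-87 has abundance 1 − x.
84.912·x + 86.909·(1 − x) = 85.46777
(84.912 − 86.909)·x = 85.46777 − 86.909
x = -1.44123 / -1.997 = 0.72170 → 72.17% Rb-85, 27.83% Rb-87.

Rb-85: 72.17%, Rb-87: 27.83%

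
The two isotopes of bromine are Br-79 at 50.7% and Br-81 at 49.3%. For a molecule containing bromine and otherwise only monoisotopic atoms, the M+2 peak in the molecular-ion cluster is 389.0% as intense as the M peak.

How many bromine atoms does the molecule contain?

The M+2/M ratio from n Br atoms is n · q/p = n · 0.493/0.507.
n = 3.890 × 0.507/0.493 = 4.00 ≈ 4

4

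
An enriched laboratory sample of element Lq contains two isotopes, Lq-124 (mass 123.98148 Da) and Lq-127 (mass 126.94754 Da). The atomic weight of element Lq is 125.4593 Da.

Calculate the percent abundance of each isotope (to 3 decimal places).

Lq-124: 50.176%, Lq-127: 49.824%

Let x be the fractional abundance of Lq-124; then Lq-127 has abundance 1 − x.
123.98148·x + 126.94754·(1 − x) = 125.4593
(123.98148 − 126.94754)·x = 125.4593 − 126.94754
x = -1.48824 / -2.96606 = 0.50176 → 50.176% Lq-124, 49.824% Lq-127.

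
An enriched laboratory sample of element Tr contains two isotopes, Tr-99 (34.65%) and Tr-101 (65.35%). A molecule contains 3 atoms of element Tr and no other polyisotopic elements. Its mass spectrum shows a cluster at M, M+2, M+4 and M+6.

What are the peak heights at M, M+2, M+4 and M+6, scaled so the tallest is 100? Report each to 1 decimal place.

Each Tr atom is independently Tr-99 (p = 0.3465) or Tr-101 (q = 0.6535); the cluster is the binomial expansion (p + q)^3.
P(M) = 0.3465^3 = 0.041602
P(M+2) = 3 × 0.3465^2 × 0.6535^1 = 0.235382
P(M+4) = 3 × 0.3465^1 × 0.6535^2 = 0.443931
P(M+6) = 0.6535^3 = 0.279085
The M+4 peak is largest (0.443931); scaling to 100 gives 9.4 : 53.0 : 100.0 : 62.9.

9.4 : 53.0 : 100.0 : 62.9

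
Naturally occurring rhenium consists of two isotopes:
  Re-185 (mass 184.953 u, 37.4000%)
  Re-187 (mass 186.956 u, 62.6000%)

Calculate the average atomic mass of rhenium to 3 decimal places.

186.207 u

Average mass = Σ (abundance × isotope mass) = 0.374000 × 184.953 + 0.626000 × 186.956
= 69.1724 + 117.0345 = 186.2069 u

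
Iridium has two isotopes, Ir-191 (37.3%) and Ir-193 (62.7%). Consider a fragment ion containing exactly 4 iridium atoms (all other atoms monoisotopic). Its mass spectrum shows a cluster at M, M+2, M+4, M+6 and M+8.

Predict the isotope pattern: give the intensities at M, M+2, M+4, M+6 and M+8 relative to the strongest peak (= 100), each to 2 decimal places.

5.26 : 35.39 : 89.23 : 100.00 : 42.02

Each Ir atom is independently Ir-191 (p = 0.373) or Ir-193 (q = 0.627); the cluster is the binomial expansion (p + q)^4.
P(M) = 0.373^4 = 0.019357
P(M+2) = 4 × 0.373^3 × 0.627^1 = 0.130153
P(M+4) = 6 × 0.373^2 × 0.627^2 = 0.328174
P(M+6) = 4 × 0.373^1 × 0.627^3 = 0.367766
P(M+8) = 0.627^4 = 0.154550
The M+6 peak is largest (0.367766); scaling to 100 gives 5.26 : 35.39 : 89.23 : 100.00 : 42.02.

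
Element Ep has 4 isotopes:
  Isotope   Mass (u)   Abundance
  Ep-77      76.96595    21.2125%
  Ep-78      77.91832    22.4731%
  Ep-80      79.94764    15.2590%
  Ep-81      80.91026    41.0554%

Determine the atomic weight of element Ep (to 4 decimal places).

Average mass = Σ (abundance × isotope mass) = 0.212125 × 76.96595 + 0.224731 × 77.91832 + 0.152590 × 79.94764 + 0.410554 × 80.91026
= 16.326402 + 17.510662 + 12.199210 + 33.218031 = 79.254305 u

79.2543 u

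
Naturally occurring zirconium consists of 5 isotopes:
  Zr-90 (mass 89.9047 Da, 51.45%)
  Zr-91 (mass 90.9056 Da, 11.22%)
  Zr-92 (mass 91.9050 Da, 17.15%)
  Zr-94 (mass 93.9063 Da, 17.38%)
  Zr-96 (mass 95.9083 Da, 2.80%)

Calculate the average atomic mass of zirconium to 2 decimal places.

91.22 Da

Average mass = Σ (abundance × isotope mass) = 0.5145 × 89.9047 + 0.1122 × 90.9056 + 0.1715 × 91.9050 + 0.1738 × 93.9063 + 0.0280 × 95.9083
= 46.25597 + 10.19961 + 15.76171 + 16.32091 + 2.68543 = 91.22363 Da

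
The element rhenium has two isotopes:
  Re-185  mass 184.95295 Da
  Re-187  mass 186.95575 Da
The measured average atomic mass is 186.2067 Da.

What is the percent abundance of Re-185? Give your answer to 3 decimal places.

Writing the weighted mean with unknown fraction x of Re-185:
184.95295·x + 186.95575·(1 − x) = 186.2067
(184.95295 − 186.95575)·x = 186.2067 − 186.95575
x = -0.74905 / -2.00280 = 0.37400 → 37.400% Re-185, 62.600% Re-187.

37.400%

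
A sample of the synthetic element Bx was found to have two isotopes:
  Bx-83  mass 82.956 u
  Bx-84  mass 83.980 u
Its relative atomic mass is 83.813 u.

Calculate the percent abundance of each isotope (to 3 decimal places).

With x = fraction of Bx-83 (so Bx-84 is 1 − x):
82.956·x + 83.980·(1 − x) = 83.813
(82.956 − 83.980)·x = 83.813 − 83.980
x = -0.167 / -1.024 = 0.16309 → 16.309% Bx-83, 83.691% Bx-84.

Bx-83: 16.309%, Bx-84: 83.691%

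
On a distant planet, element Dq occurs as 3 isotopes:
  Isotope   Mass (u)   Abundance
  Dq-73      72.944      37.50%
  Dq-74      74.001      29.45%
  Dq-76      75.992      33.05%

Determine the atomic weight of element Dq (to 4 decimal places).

74.2627 u

Average mass = Σ (abundance × isotope mass) = 0.3750 × 72.944 + 0.2945 × 74.001 + 0.3305 × 75.992
= 27.35400 + 21.79329 + 25.11536 = 74.26265 u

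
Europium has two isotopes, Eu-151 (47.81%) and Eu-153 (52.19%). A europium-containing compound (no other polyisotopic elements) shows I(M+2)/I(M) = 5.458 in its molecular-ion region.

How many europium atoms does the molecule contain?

5

For n independent Eu atoms, I(M+2)/I(M) = n · (abundance Eu-153) / (abundance Eu-151) = n · 0.5219/0.4781.
n = 5.458 × 0.4781/0.5219 = 5.00 ≈ 5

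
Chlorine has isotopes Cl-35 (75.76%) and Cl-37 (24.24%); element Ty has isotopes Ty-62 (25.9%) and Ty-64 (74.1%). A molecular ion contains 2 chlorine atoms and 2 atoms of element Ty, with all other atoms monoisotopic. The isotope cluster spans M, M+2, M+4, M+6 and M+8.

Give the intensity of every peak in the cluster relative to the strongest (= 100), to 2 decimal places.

Chlorine pattern (n=2): 0.57395776 : 0.36728448 : 0.05875776
Element Ty pattern (n=2): 0.067081 : 0.383838 : 0.549081
Convolve the two distributions (both contribute in 2-u steps):
  M: 0.57395776×0.067081 = 0.038502
  M+2: 0.57395776×0.383838 + 0.36728448×0.067081 = 0.244945
  M+4: 0.57395776×0.549081 + 0.36728448×0.383838 + 0.05875776×0.067081 = 0.460069
  M+6: 0.36728448×0.549081 + 0.05875776×0.383838 = 0.224222
  M+8: 0.05875776×0.549081 = 0.032263
Scale to base peak (0.460069) = 100: 8.37 : 53.24 : 100.00 : 48.74 : 7.01

8.37 : 53.24 : 100.00 : 48.74 : 7.01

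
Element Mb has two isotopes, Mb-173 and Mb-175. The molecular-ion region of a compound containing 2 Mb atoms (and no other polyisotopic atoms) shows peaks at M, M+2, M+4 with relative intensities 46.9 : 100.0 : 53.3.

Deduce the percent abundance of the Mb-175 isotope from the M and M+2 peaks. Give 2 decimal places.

51.60%

Write p for the Mb-173 fraction. I(M+2)/I(M) = [C(2,1)·p^1·(1−p)] / p^2 = 2·(1−p)/p = 100.0/46.9 = 2.1322
(1−p)/p = 2.1322/2 = 1.0661  ⇒  p = 1/(1 + 1.0661) = 0.4840
Mb-173: 48.40%, Mb-175: 51.60%.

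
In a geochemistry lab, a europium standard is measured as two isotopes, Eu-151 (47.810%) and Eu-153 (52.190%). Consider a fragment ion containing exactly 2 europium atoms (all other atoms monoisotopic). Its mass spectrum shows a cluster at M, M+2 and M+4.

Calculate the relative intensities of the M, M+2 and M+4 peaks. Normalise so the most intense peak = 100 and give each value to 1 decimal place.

The 2 Eu atoms are independent, so intensities follow the terms of (0.47810 + 0.52190)^2.
P(M) = 0.47810^2 = 0.228580
P(M+2) = 2 × 0.47810^1 × 0.52190^1 = 0.499041
P(M+4) = 0.52190^2 = 0.272380
The M+2 peak is largest (0.499041); scaling to 100 gives 45.8 : 100.0 : 54.6.

45.8 : 100.0 : 54.6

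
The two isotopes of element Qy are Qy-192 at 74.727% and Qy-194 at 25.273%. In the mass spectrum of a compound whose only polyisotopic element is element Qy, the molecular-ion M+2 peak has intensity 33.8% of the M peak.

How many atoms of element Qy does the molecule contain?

The M+2/M ratio from n Qy atoms is n · q/p = n · 0.25273/0.74727.
n = 0.338 × 0.74727/0.25273 = 1.00 ≈ 1

1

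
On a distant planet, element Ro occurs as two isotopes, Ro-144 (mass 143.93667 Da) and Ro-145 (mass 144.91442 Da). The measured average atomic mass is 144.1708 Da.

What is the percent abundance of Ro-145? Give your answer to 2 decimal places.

23.95%

Writing the weighted mean with unknown fraction x of Ro-144:
143.93667·x + 144.91442·(1 − x) = 144.1708
(143.93667 − 144.91442)·x = 144.1708 − 144.91442
x = -0.74362 / -0.97775 = 0.76054 → 76.05% Ro-144, 23.95% Ro-145.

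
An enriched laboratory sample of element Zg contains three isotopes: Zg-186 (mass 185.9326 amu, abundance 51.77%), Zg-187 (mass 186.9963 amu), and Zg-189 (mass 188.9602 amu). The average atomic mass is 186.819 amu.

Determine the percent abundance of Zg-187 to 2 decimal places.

29.22%

Let x and y be the fractions of Zg-187 and Zg-189. Then x + y = 1 − 0.5177 = 0.4823 and 186.9963x + 188.9602y = 186.819 − 0.5177×185.9326 = 90.56169298.
Substituting: 186.9963x + 188.9602(0.4823 − x) = 90.56169298
(186.9963 − 188.9602)x = -0.57381148  ⇒  x = 0.29218, y = 0.19012
Zg-187: 29.22%, Zg-189: 19.01%.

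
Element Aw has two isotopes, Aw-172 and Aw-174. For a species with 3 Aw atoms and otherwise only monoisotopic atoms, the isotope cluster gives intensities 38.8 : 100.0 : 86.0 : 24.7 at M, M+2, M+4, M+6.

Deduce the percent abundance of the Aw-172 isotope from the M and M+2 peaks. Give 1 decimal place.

53.8%

Let p = fractional abundance of Aw-172. I(M+2)/I(M) = [C(3,1)·p^2·(1−p)] / p^3 = 3·(1−p)/p = 100.0/38.8 = 2.5773
(1−p)/p = 2.5773/3 = 0.8591  ⇒  p = 1/(1 + 0.8591) = 0.5379
Aw-172: 53.8%, Aw-174: 46.2%.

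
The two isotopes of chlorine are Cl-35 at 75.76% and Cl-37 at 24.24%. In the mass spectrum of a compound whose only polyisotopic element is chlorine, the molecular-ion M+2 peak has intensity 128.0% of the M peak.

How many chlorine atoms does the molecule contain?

For n independent Cl atoms, I(M+2)/I(M) = n · (abundance Cl-37) / (abundance Cl-35) = n · 0.2424/0.7576.
n = 1.280 × 0.7576/0.2424 = 4.00 ≈ 4

4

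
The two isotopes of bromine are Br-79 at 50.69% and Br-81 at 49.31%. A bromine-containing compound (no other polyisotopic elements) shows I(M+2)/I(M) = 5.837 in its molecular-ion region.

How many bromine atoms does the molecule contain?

For n independent Br atoms, I(M+2)/I(M) = n · (abundance Br-81) / (abundance Br-79) = n · 0.4931/0.5069.
n = 5.837 × 0.5069/0.4931 = 6.00 ≈ 6

6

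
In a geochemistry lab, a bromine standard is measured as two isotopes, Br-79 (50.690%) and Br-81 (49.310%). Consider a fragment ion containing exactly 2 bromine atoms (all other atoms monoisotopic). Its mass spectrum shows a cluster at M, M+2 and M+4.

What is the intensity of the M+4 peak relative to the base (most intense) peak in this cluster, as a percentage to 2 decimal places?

Term probabilities: M 0.2569, M+2 0.4999, M+4 0.2431. Base peak = M+2.
P(M+2) = C(2,1) × 0.50690^1 × 0.49310^1 = 2 × 0.5069 × 0.4931 = 0.499905 (base)
P(M+4) = C(2,2) × 0.50690^0 × 0.49310^2 = 1 × 1.0000 × 0.24314761 = 0.243148
Relative intensity = 0.243148 / 0.499905 × 100 = 48.64

48.64%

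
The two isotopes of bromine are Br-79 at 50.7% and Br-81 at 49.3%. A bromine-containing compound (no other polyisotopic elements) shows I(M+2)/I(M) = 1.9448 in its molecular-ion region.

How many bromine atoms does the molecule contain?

2

For n independent Br atoms, I(M+2)/I(M) = n · (abundance Br-81) / (abundance Br-79) = n · 0.493/0.507.
n = 1.9448 × 0.507/0.493 = 2.00 ≈ 2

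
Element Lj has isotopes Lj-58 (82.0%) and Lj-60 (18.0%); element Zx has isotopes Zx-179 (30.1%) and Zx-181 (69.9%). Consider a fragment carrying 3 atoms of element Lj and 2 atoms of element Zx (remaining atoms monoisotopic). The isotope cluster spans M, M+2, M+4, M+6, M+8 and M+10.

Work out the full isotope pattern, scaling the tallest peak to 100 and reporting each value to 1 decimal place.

Element Lj pattern (n=3): 0.551368 : 0.363096 : 0.079704 : 0.005832
Element Zx pattern (n=2): 0.090601 : 0.420798 : 0.488601
Convolve the two distributions (both contribute in 2-u steps):
  M: 0.551368×0.090601 = 0.049954
  M+2: 0.551368×0.420798 + 0.363096×0.090601 = 0.264911
  M+4: 0.551368×0.488601 + 0.363096×0.420798 + 0.079704×0.090601 = 0.429410
  M+6: 0.363096×0.488601 + 0.079704×0.420798 + 0.005832×0.090601 = 0.211477
  M+8: 0.079704×0.488601 + 0.005832×0.420798 = 0.041398
  M+10: 0.005832×0.488601 = 0.002850
Scale to base peak (0.429410) = 100: 11.6 : 61.7 : 100.0 : 49.2 : 9.6 : 0.7

11.6 : 61.7 : 100.0 : 49.2 : 9.6 : 0.7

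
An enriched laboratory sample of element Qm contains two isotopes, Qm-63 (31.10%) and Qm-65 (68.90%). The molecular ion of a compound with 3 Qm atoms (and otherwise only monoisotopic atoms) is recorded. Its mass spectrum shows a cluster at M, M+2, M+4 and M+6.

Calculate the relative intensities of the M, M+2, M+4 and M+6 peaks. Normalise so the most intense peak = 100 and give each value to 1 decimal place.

6.8 : 45.1 : 100.0 : 73.8

Each Qm atom is independently Qm-63 (p = 0.3110) or Qm-65 (q = 0.6890); the cluster is the binomial expansion (p + q)^3.
P(M) = 0.3110^3 = 0.030080
P(M+2) = 3 × 0.3110^2 × 0.6890^1 = 0.199922
P(M+4) = 3 × 0.3110^1 × 0.6890^2 = 0.442915
P(M+6) = 0.6890^3 = 0.327083
The M+4 peak is largest (0.442915); scaling to 100 gives 6.8 : 45.1 : 100.0 : 73.8.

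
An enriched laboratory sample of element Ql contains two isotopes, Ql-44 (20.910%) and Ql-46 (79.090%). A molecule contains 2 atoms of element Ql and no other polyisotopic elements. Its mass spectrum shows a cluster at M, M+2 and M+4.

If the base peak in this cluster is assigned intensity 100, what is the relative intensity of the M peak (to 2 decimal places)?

(0.20910 + 0.79090)^2 gives M 0.0437, M+2 0.3308, M+4 0.6255; the largest is M+4.
P(M+4) = C(2,2) × 0.20910^0 × 0.79090^2 = 1 × 1.0000 × 0.62552281 = 0.625523 (base)
P(M) = C(2,0) × 0.20910^2 × 0.79090^0 = 1 × 0.04372281 × 1.0000 = 0.043723
Relative intensity = 0.043723 / 0.625523 × 100 = 6.99

6.99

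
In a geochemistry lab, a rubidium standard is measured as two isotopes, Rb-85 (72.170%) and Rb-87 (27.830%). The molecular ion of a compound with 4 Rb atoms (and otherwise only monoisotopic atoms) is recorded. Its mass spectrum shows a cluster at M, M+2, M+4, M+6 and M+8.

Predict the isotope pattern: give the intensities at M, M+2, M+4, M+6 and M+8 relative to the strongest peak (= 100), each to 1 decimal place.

Expanding (0.72170 + 0.27830)^4:
P(M) = 0.72170^4 = 0.271286
P(M+2) = 4 × 0.72170^3 × 0.27830^1 = 0.418450
P(M+4) = 6 × 0.72170^2 × 0.27830^2 = 0.242042
P(M+6) = 4 × 0.72170^1 × 0.27830^3 = 0.062224
P(M+8) = 0.27830^4 = 0.005999
The M+2 peak is largest (0.418450); scaling to 100 gives 64.8 : 100.0 : 57.8 : 14.9 : 1.4.

64.8 : 100.0 : 57.8 : 14.9 : 1.4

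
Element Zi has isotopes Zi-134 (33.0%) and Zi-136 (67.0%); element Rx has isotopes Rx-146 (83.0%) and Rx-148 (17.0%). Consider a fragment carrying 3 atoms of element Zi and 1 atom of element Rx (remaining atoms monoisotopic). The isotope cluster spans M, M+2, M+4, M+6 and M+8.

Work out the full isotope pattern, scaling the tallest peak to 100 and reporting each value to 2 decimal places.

7.35 : 46.24 : 100.00 : 80.08 : 12.59

Element Zi pattern (n=3): 0.035937 : 0.218889 : 0.444411 : 0.300763
Element Rx pattern (n=1): 0.8300 : 0.1700
Convolve the two distributions (both contribute in 2-u steps):
  M: 0.035937×0.8300 = 0.029828
  M+2: 0.035937×0.1700 + 0.218889×0.8300 = 0.187787
  M+4: 0.218889×0.1700 + 0.444411×0.8300 = 0.406072
  M+6: 0.444411×0.1700 + 0.300763×0.8300 = 0.325183
  M+8: 0.300763×0.1700 = 0.051130
Scale to base peak (0.406072) = 100: 7.35 : 46.24 : 100.00 : 80.08 : 12.59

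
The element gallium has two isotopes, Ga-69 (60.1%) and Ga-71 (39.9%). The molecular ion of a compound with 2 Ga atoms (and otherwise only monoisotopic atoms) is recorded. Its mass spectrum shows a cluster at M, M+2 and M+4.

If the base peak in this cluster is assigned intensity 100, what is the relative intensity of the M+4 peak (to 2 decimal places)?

(0.601 + 0.399)^2 gives M 0.3612, M+2 0.4796, M+4 0.1592; the largest is M+2.
P(M+2) = C(2,1) × 0.601^1 × 0.399^1 = 2 × 0.6010 × 0.3990 = 0.479598 (base)
P(M+4) = C(2,2) × 0.601^0 × 0.399^2 = 1 × 1.0000 × 0.159201 = 0.159201
Relative intensity = 0.159201 / 0.479598 × 100 = 33.19

33.19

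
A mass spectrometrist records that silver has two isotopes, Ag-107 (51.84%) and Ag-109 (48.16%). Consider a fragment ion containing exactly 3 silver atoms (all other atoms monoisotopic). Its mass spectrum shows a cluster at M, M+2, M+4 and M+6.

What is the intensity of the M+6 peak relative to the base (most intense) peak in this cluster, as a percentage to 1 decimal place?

(0.5184 + 0.4816)^3 gives M 0.1393, M+2 0.3883, M+4 0.3607, M+6 0.1117; the largest is M+2.
P(M+2) = C(3,1) × 0.5184^2 × 0.4816^1 = 3 × 0.26873856 × 0.4816 = 0.388273 (base)
P(M+6) = C(3,3) × 0.5184^0 × 0.4816^3 = 1 × 1.0000 × 0.11170161 = 0.111702
Relative intensity = 0.111702 / 0.388273 × 100 = 28.8

28.8%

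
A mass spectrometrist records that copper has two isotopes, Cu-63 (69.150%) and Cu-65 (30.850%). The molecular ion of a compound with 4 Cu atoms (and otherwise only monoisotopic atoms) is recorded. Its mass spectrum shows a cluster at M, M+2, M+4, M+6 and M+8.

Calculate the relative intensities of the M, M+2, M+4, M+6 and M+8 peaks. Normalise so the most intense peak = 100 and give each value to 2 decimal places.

Expanding (0.69150 + 0.30850)^4:
P(M) = 0.69150^4 = 0.228649
P(M+2) = 4 × 0.69150^3 × 0.30850^1 = 0.408030
P(M+4) = 6 × 0.69150^2 × 0.30850^2 = 0.273052
P(M+6) = 4 × 0.69150^1 × 0.30850^3 = 0.081212
P(M+8) = 0.30850^4 = 0.009058
The M+2 peak is largest (0.408030); scaling to 100 gives 56.04 : 100.00 : 66.92 : 19.90 : 2.22.

56.04 : 100.00 : 66.92 : 19.90 : 2.22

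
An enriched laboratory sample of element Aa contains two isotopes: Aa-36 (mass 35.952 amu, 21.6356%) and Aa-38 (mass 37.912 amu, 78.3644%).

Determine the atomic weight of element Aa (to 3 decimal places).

Weight each isotope mass by its fractional abundance: 0.216356 × 35.952 + 0.783644 × 37.912
= 7.7784 + 29.7095 = 37.4879 amu

37.488 amu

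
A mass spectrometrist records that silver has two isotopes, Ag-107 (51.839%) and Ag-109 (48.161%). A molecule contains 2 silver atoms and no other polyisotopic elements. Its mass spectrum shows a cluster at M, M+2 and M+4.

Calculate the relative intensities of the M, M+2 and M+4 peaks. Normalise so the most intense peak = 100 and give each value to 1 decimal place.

Each Ag atom is independently Ag-107 (p = 0.51839) or Ag-109 (q = 0.48161); the cluster is the binomial expansion (p + q)^2.
P(M) = 0.51839^2 = 0.268728
P(M+2) = 2 × 0.51839^1 × 0.48161^1 = 0.499324
P(M+4) = 0.48161^2 = 0.231948
The M+2 peak is largest (0.499324); scaling to 100 gives 53.8 : 100.0 : 46.5.

53.8 : 100.0 : 46.5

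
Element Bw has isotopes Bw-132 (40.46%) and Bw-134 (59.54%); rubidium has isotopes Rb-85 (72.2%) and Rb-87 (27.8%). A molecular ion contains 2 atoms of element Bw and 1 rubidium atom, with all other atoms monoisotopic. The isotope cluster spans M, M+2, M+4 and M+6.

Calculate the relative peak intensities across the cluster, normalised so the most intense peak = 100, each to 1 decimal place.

Element Bw pattern (n=2): 0.16370116 : 0.48179768 : 0.35450116
Rubidium pattern (n=1): 0.7220 : 0.2780
Convolve the two distributions (both contribute in 2-u steps):
  M: 0.16370116×0.7220 = 0.118192
  M+2: 0.16370116×0.2780 + 0.48179768×0.7220 = 0.393367
  M+4: 0.48179768×0.2780 + 0.35450116×0.7220 = 0.389890
  M+6: 0.35450116×0.2780 = 0.098551
Scale to base peak (0.393367) = 100: 30.0 : 100.0 : 99.1 : 25.1

30.0 : 100.0 : 99.1 : 25.1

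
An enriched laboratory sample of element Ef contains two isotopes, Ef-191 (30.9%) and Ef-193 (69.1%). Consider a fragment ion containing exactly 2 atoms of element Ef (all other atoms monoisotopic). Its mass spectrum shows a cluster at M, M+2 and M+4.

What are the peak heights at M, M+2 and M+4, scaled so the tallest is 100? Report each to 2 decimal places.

20.00 : 89.44 : 100.00

Each Ef atom is independently Ef-191 (p = 0.309) or Ef-193 (q = 0.691); the cluster is the binomial expansion (p + q)^2.
P(M) = 0.309^2 = 0.095481
P(M+2) = 2 × 0.309^1 × 0.691^1 = 0.427038
P(M+4) = 0.691^2 = 0.477481
The M+4 peak is largest (0.477481); scaling to 100 gives 20.00 : 89.44 : 100.00.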